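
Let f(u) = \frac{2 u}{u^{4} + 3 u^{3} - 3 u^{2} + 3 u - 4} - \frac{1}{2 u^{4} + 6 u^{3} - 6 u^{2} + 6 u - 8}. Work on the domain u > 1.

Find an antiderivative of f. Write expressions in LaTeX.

An antiderivative is F(u) = \frac{3 \log{\left(u - 1 \right)}}{20} + \frac{\log{\left(u + 4 \right)}}{10} - \frac{\log{\left(u^{2} + 1 \right)}}{8} + \frac{\operatorname{atan}{\left(u \right)}}{4}.

The denominator factors as 2 \left(u - 1\right) \left(u + 4\right) \left(u^{2} + 1\right); partial fractions split f into directly integrable pieces: - \frac{u - 1}{4 \left(u^{2} + 1\right)} + \frac{1}{10 \left(u + 4\right)} + \frac{3}{20 \left(u - 1\right)}.
Check: d/du[\frac{3 \log{\left(u - 1 \right)}}{20} + \frac{\log{\left(u + 4 \right)}}{10} - \frac{\log{\left(u^{2} + 1 \right)}}{8} + \frac{\operatorname{atan}{\left(u \right)}}{4}] = \frac{4 u - 1}{2 u^{4} + 6 u^{3} - 6 u^{2} + 6 u - 8}, which equals f(u).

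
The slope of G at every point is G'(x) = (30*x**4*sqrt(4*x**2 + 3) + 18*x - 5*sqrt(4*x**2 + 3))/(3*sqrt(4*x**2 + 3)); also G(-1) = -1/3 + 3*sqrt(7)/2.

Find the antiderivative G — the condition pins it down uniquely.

A candidate passes only if d/dx[G] lands on the given G'(x) exactly.
A general antiderivative is 2*x**5 - 5*x/3 + 3*sqrt(4*x**2 + 3)/2 + C.
The condition gives C = -1/3 + 3*sqrt(7)/2 - (-1/3 + 3*sqrt(7)/2) = 0.
So G(x) = 2*x**5 - 5*x/3 + 3*sqrt(4*x**2 + 3)/2.
Check: d/dx[2*x**5 - 5*x/3 + 3*sqrt(4*x**2 + 3)/2] = (30*x**4*sqrt(4*x**2 + 3) + 18*x - 5*sqrt(4*x**2 + 3))/(3*sqrt(4*x**2 + 3)) = G'(x).

G(x) = 2*x**5 - 5*x/3 + 3*sqrt(4*x**2 + 3)/2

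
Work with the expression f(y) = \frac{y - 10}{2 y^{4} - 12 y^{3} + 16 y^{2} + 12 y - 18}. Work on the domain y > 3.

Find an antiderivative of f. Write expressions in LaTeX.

An antiderivative is F(y) = \frac{25 \log{\left(y - 3 \right)}}{64} - \frac{9 \log{\left(y - 1 \right)}}{16} + \frac{11 \log{\left(y + 1 \right)}}{64} + \frac{7}{16 y - 48}.

The denominator factors as 2 \left(y - 3\right)^{2} \left(y - 1\right) \left(y + 1\right); partial fractions split f into directly integrable pieces: \frac{11}{64 \left(y + 1\right)} - \frac{9}{16 \left(y - 1\right)} + \frac{25}{64 \left(y - 3\right)} - \frac{7}{16 \left(y - 3\right)^{2}}.
Check: d/dy[\frac{25 \log{\left(y - 3 \right)}}{64} - \frac{9 \log{\left(y - 1 \right)}}{16} + \frac{11 \log{\left(y + 1 \right)}}{64} + \frac{7}{16 y - 48}] = \frac{y - 10}{2 y^{4} - 12 y^{3} + 16 y^{2} + 12 y - 18} = f(y).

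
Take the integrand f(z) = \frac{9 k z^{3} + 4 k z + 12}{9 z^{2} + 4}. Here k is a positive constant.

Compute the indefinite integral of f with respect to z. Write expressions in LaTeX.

F(z) = \frac{k z^{2}}{2} + 2 \operatorname{atan}{\left(\frac{3 z}{2} \right)} + C

Any candidate F(z) must reproduce f(z) exactly when differentiated.
Check: d/dz[\frac{k z^{2}}{2} + 2 \operatorname{atan}{\left(\frac{3 z}{2} \right)}] = \frac{9 k z^{3} + 4 k z + 12}{9 z^{2} + 4} = f(z).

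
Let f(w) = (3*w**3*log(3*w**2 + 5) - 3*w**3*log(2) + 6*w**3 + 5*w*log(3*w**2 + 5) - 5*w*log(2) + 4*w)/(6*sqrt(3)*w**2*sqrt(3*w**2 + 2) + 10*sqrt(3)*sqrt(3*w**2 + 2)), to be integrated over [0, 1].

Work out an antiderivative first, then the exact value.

Recognize the product-rule pattern: f = u'v + uv' with u = sqrt(w**2 + 2/3)/6, v = log(3*w**2/2 + 5/2), so integration by parts undoes it.
F(w) = sqrt(3)*sqrt(3*w**2 + 2)*log(3*w**2/2 + 5/2)/18 is an antiderivative of f.
Check: d/dw[sqrt(3)*sqrt(3*w**2 + 2)*log(3*w**2/2 + 5/2)/18] = (3*sqrt(3)*w**3*log(3*w**2 + 5) - 3*sqrt(3)*w**3*log(2) + 6*sqrt(3)*w**3 + 5*sqrt(3)*w*log(3*w**2 + 5) - 5*sqrt(3)*w*log(2) + 4*sqrt(3)*w)/(18*w**2*sqrt(3*w**2 + 2) + 30*sqrt(3*w**2 + 2)), which equals f(w).
F(1) = sqrt(15)*log(4)/18; F(0) = sqrt(6)*log(5/2)/18.
Integral = F(1) - F(0) = -sqrt(6)*log(5/2)/18 + sqrt(15)*log(4)/18.

Antiderivative: F(w) = sqrt(3)*sqrt(3*w**2 + 2)*log(3*w**2/2 + 5/2)/18; value = -sqrt(6)*log(5/2)/18 + sqrt(15)*log(4)/18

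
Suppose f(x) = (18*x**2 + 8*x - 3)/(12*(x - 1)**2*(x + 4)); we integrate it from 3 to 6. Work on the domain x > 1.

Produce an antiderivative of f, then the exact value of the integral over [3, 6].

Factor the denominator (12*(x - 1)**2*(x + 4)) and decompose: f = 253/(300*(x + 4)) + 197/(300*(x - 1)) + 23/(60*(x - 1)**2); each piece integrates to a log, atan, or power term.
F(x) = 197*log(x - 1)/300 + 253*log(x + 4)/300 - 23/(60*x - 60) is an antiderivative of f.
Check: d/dx[197*log(x - 1)/300 + 253*log(x + 4)/300 - 23/(60*x - 60)] = (18*x**2 + 8*x - 3)/(12*x**3 + 24*x**2 - 84*x + 48), which equals f(x).
F(6) = -23/300 + 197*log(5)/300 + 253*log(10)/300; F(3) = -23/120 + 197*log(2)/300 + 253*log(7)/300.
Integral = F(6) - F(3) = -253*log(7)/300 - 197*log(2)/300 + 23/200 + 197*log(5)/300 + 253*log(10)/300.

Antiderivative: F(x) = 197*log(x - 1)/300 + 253*log(x + 4)/300 - 23/(60*x - 60); value = -253*log(7)/300 - 197*log(2)/300 + 23/200 + 197*log(5)/300 + 253*log(10)/300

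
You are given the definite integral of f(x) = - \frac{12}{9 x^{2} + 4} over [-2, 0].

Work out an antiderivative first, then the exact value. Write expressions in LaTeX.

Antiderivative: F(x) = - 2 \operatorname{atan}{\left(\frac{3 x}{2} \right)}; value = - 2 \operatorname{atan}{\left(3 \right)}

Differentiate the proposed F(x) back; it has to land on f(x) exactly.
F(x) = - 2 \operatorname{atan}{\left(\frac{3 x}{2} \right)} is an antiderivative of f.
Check: d/dx[- 2 \operatorname{atan}{\left(\frac{3 x}{2} \right)}] = - \frac{12}{9 x^{2} + 4} = f(x).
F(0) = 0; F(-2) = 2 \operatorname{atan}{\left(3 \right)}.
Integral = F(0) - F(-2) = - 2 \operatorname{atan}{\left(3 \right)}.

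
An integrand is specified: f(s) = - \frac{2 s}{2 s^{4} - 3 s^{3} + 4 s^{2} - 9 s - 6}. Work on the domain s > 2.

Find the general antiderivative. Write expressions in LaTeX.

F(s) = - \frac{4 \log{\left(s - 2 \right)}}{35} - \frac{4 \log{\left(s + \frac{1}{2} \right)}}{65} + \frac{8 \log{\left(s^{2} + 3 \right)}}{91} + \frac{6 \sqrt{3} \operatorname{atan}{\left(\frac{\sqrt{3} s}{3} \right)}}{91} + C

The denominator factors as \left(s - 2\right) \left(2 s + 1\right) \left(s^{2} + 3\right); partial fractions split f into directly integrable pieces: \frac{2 \left(8 s + 9\right)}{91 \left(s^{2} + 3\right)} - \frac{8}{65 \left(2 s + 1\right)} - \frac{4}{35 \left(s - 2\right)}.
Check: d/ds[- \frac{4 \log{\left(s - 2 \right)}}{35} - \frac{4 \log{\left(s + \frac{1}{2} \right)}}{65} + \frac{8 \log{\left(s^{2} + 3 \right)}}{91} + \frac{6 \sqrt{3} \operatorname{atan}{\left(\frac{\sqrt{3} s}{3} \right)}}{91}] = - \frac{2 s}{2 s^{4} - 3 s^{3} + 4 s^{2} - 9 s - 6} = f(s).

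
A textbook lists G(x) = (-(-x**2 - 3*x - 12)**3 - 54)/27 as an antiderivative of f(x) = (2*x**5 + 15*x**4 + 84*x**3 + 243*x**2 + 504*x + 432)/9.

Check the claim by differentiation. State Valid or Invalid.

Valid. The derivative of G reproduces f.

d/dx[G] = 2*x**5/9 + 5*x**4/3 + 28*x**3/3 + 27*x**2 + 56*x + 48
This equals f(x) exactly, so the claim holds.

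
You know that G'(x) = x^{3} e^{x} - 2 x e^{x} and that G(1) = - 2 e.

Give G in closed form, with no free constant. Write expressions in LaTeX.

G(x) = \left(x^{3} - 3 x^{2} + 4 x - 4\right) e^{x}

Recognize the product-rule pattern: G'(x) = u'v + uv' with u = x^{3} - 3 x^{2} + 4 x - 4, v = e^{x}, so integration by parts undoes it.
A general antiderivative is \left(x^{3} - 3 x^{2} + 4 x - 4\right) e^{x} + C.
The condition gives C = - 2 e - (- 2 e) = 0.
So G(x) = \left(x^{3} - 3 x^{2} + 4 x - 4\right) e^{x}.
Check: d/dx[\left(x^{3} - 3 x^{2} + 4 x - 4\right) e^{x}] = x^{3} e^{x} - 2 x e^{x} = G'(x).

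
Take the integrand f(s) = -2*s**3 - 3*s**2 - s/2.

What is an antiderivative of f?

The integrand splits into summands that can be handled one at a time.
Check: d/ds[-s**4/2 - s**3 - s**2/4] = -2*s**3 - 3*s**2 - s/2 = f(s).

An antiderivative is F(s) = -s**4/2 - s**3 - s**2/4.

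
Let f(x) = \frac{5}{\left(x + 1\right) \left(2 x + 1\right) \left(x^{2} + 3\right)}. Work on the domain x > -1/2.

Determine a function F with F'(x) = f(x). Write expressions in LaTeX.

Factor the denominator (\left(x + 1\right) \left(2 x + 1\right) \left(x^{2} + 3\right)) and decompose: f = - \frac{5 \left(3 x + 5\right)}{52 \left(x^{2} + 3\right)} + \frac{40}{13 \left(2 x + 1\right)} - \frac{5}{4 \left(x + 1\right)}; each piece integrates to a log, atan, or power term.
Check: d/dx[- \frac{5 \left(- 96 \log{\left(x + \frac{1}{2} \right)} + 78 \log{\left(x + 1 \right)} + 9 \log{\left(x^{2} + 3 \right)} + 10 \sqrt{3} \operatorname{atan}{\left(\frac{\sqrt{3} x}{3} \right)}\right)}{312}] = \frac{5}{2 x^{4} + 3 x^{3} + 7 x^{2} + 9 x + 3}, which equals f(x).

An antiderivative is F(x) = - \frac{5 \left(- 96 \log{\left(x + \frac{1}{2} \right)} + 78 \log{\left(x + 1 \right)} + 9 \log{\left(x^{2} + 3 \right)} + 10 \sqrt{3} \operatorname{atan}{\left(\frac{\sqrt{3} x}{3} \right)}\right)}{312}.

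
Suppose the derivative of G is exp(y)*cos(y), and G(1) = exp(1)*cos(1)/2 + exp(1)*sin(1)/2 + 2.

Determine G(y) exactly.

A candidate passes only if d/dy[G] lands on the given G'(y) exactly.
A general antiderivative is exp(y)*sin(y)/2 + exp(y)*cos(y)/2 + C.
The condition gives C = exp(1)*cos(1)/2 + exp(1)*sin(1)/2 + 2 - (exp(1)*cos(1)/2 + exp(1)*sin(1)/2) = 2.
So G(y) = exp(y)*sin(y)/2 + exp(y)*cos(y)/2 + 2.
Check: d/dy[exp(y)*sin(y)/2 + exp(y)*cos(y)/2 + 2] = exp(y)*cos(y) = G'(y).

G(y) = exp(y)*sin(y)/2 + exp(y)*cos(y)/2 + 2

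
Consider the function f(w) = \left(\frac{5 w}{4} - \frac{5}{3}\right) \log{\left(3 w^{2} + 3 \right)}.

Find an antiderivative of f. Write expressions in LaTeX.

Check any antiderivative F(w) by computing F'(w) and comparing it with f(w).
Check: d/dw[\frac{5 \left(- 3 w^{2} + w \left(3 w - 8\right) \log{\left(3 w^{2} + 3 \right)} + 16 w + 3 \log{\left(w^{2} + 1 \right)} - 16 \operatorname{atan}{\left(w \right)}\right)}{24}] = \frac{5 w \log{\left(w^{2} + 1 \right)}}{4} + \frac{5 w \log{\left(3 \right)}}{4} - \frac{5 \log{\left(w^{2} + 1 \right)}}{3} - \frac{5 \log{\left(3 \right)}}{3}, which equals f(w).

An antiderivative is F(w) = \frac{5 \left(- 3 w^{2} + w \left(3 w - 8\right) \log{\left(3 w^{2} + 3 \right)} + 16 w + 3 \log{\left(w^{2} + 1 \right)} - 16 \operatorname{atan}{\left(w \right)}\right)}{24}.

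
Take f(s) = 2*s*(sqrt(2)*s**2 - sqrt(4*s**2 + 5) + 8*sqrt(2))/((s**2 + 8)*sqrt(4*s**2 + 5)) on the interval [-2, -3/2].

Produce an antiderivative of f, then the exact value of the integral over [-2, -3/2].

Antiderivative: F(s) = -(-sqrt(2)*sqrt(4*s**2 + 5) + 2*log(s**2/2 + 4))/2; value = -sqrt(42)/2 - log(41/8) + log(6) + sqrt(7)

Check any antiderivative F(s) by computing F'(s) and comparing it with f(s).
F(s) = -(-sqrt(2)*sqrt(4*s**2 + 5) + 2*log(s**2/2 + 4))/2 is an antiderivative of f.
Check: d/ds[-(-sqrt(2)*sqrt(4*s**2 + 5) + 2*log(s**2/2 + 4))/2] = (2*sqrt(2)*s**3 - 2*s*sqrt(4*s**2 + 5) + 16*sqrt(2)*s)/(s**2*sqrt(4*s**2 + 5) + 8*sqrt(4*s**2 + 5)), which equals f(s).
F(-3/2) = -log(41/8) + sqrt(7); F(-2) = -log(6) + sqrt(42)/2.
Integral = F(-3/2) - F(-2) = -sqrt(42)/2 - log(41/8) + log(6) + sqrt(7).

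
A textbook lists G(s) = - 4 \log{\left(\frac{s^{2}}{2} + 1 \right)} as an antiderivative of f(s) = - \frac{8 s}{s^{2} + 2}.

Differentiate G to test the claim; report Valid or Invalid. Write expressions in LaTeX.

Valid - the claim checks out under differentiation.

d/ds[G] = - \frac{8 s}{s^{2} + 2}
This equals f(s) exactly, so the claim holds.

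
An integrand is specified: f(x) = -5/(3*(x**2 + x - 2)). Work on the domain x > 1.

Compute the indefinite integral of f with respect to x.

F(x) = 5*(-log(x - 1) + log(x + 2))/9 + C

Factor the denominator (3*(x - 1)*(x + 2)) and decompose: f = 5/(9*(x + 2)) - 5/(9*(x - 1)); each piece integrates to a log, atan, or power term.
Check: d/dx[5*(-log(x - 1) + log(x + 2))/9] = -5/(3*x**2 + 3*x - 6), which equals f(x).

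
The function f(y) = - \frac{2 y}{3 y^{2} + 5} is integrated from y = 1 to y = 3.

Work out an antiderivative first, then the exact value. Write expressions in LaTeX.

f matches the chain-rule pattern g'(h)*h' with inner function h(y) = 3 y^{2} + 5; substituting u = h(y) collapses the integral.
F(y) = - \frac{\log{\left(3 y^{2} + 5 \right)}}{3} is an antiderivative of f.
Check: d/dy[- \frac{\log{\left(3 y^{2} + 5 \right)}}{3}] = - \frac{2 y}{3 y^{2} + 5} = f(y).
F(3) = - \frac{\log{\left(32 \right)}}{3}; F(1) = - \frac{\log{\left(8 \right)}}{3}.
Integral = F(3) - F(1) = - \frac{\log{\left(32 \right)}}{3} + \frac{\log{\left(8 \right)}}{3}.

Antiderivative: F(y) = - \frac{\log{\left(3 y^{2} + 5 \right)}}{3}; value = - \frac{\log{\left(32 \right)}}{3} + \frac{\log{\left(8 \right)}}{3}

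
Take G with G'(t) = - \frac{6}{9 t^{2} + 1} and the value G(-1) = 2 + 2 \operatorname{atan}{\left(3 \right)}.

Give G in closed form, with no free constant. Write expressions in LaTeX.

G(t) = - 2 \left(\operatorname{atan}{\left(3 t \right)} - 1\right)

Differentiate the proposed G(t) back; it has to land on the given G'(t).
A general antiderivative is - 2 \operatorname{atan}{\left(3 t \right)} + C.
The condition gives C = 2 + 2 \operatorname{atan}{\left(3 \right)} - (2 \operatorname{atan}{\left(3 \right)}) = 2.
So G(t) = - 2 \left(\operatorname{atan}{\left(3 t \right)} - 1\right).
Check: d/dt[- 2 \left(\operatorname{atan}{\left(3 t \right)} - 1\right)] = - \frac{6}{9 t^{2} + 1} = G'(t).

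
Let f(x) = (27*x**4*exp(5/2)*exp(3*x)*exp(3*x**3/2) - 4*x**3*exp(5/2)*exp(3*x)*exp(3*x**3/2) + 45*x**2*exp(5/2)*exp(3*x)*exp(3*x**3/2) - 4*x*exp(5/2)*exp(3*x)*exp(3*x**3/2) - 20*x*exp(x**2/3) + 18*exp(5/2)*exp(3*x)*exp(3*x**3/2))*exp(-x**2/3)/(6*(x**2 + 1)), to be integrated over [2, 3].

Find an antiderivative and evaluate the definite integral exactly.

A first test for any F(x): its x-derivative must equal f(x) identically.
F(x) = (3*exp(3*x**3/2 - x**2/3 + 3*x + 5/2) - 5*log(x**2 + 1))/3 is an antiderivative of f.
Check: d/dx[(3*exp(3*x**3/2 - x**2/3 + 3*x + 5/2) - 5*log(x**2 + 1))/3] = (27*x**4*exp(5/2)*exp(3*x)*exp(-x**2/3)*exp(3*x**3/2) - 4*x**3*exp(5/2)*exp(3*x)*exp(-x**2/3)*exp(3*x**3/2) + 45*x**2*exp(5/2)*exp(3*x)*exp(-x**2/3)*exp(3*x**3/2) - 4*x*exp(5/2)*exp(3*x)*exp(-x**2/3)*exp(3*x**3/2) - 20*x + 18*exp(5/2)*exp(3*x)*exp(-x**2/3)*exp(3*x**3/2))/(6*x**2 + 6), which equals f(x).
F(3) = -5*log(10)/3 + exp(49); F(2) = -5*log(5)/3 + exp(115/6).
Integral = F(3) - F(2) = -exp(115/6) - 5*log(10)/3 + 5*log(5)/3 + exp(49).

Antiderivative: F(x) = (3*exp(3*x**3/2 - x**2/3 + 3*x + 5/2) - 5*log(x**2 + 1))/3; value = -exp(115/6) - 5*log(10)/3 + 5*log(5)/3 + exp(49)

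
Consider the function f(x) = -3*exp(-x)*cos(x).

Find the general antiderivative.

F(x) = -3*exp(-x)*sin(x)/2 + 3*exp(-x)*cos(x)/2 + C

Differentiate the proposed F(x) back; it has to land on f(x) exactly.
Check: d/dx[-3*exp(-x)*sin(x)/2 + 3*exp(-x)*cos(x)/2] = -3*exp(-x)*cos(x) = f(x).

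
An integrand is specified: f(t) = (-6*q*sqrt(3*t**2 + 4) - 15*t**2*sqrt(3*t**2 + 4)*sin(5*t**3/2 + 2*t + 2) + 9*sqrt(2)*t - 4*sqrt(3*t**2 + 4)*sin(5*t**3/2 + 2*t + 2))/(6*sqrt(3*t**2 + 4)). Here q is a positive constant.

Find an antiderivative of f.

An antiderivative is F(t) = -(6*q*t - 3*sqrt(2)*sqrt(3*t**2 + 4) - 2*cos(5*t**3/2 + 2*t + 2))/6.

For F(t) to be correct the identity F'(t) - f(t) = 0 must hold.
Check: d/dt[-(6*q*t - 3*sqrt(2)*sqrt(3*t**2 + 4) - 2*cos(5*t**3/2 + 2*t + 2))/6] = (-6*q*sqrt(3*t**2 + 4) - 15*t**2*sqrt(3*t**2 + 4)*sin(5*t**3/2 + 2*t + 2) + 9*sqrt(2)*t - 4*sqrt(3*t**2 + 4)*sin(5*t**3/2 + 2*t + 2))/(6*sqrt(3*t**2 + 4)) = f(t).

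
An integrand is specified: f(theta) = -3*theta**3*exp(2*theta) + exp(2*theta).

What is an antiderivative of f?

f has the shape u'v + uv' for u = -3*theta**3/2 + 9*theta**2/4 - 9*theta/4 + 13/8 and v = exp(2*theta) — it is the derivative of the product u*v.
Check: d/dtheta[-3*theta**3*exp(2*theta)/2 + 9*theta**2*exp(2*theta)/4 - 9*theta*exp(2*theta)/4 + 13*exp(2*theta)/8] = -3*theta**3*exp(2*theta) + exp(2*theta) = f(theta).

An antiderivative is F(theta) = -3*theta**3*exp(2*theta)/2 + 9*theta**2*exp(2*theta)/4 - 9*theta*exp(2*theta)/4 + 13*exp(2*theta)/8.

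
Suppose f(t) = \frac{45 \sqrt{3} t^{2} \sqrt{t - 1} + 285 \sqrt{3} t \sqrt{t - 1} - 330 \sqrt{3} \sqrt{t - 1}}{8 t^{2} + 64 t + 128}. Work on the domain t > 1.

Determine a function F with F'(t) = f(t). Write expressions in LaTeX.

An antiderivative is F(t) = \frac{45 t^{2} \sqrt{3 t - 3}}{12 t + 48} - \frac{90 t \sqrt{3 t - 3}}{12 t + 48} + \frac{45 \sqrt{3 t - 3}}{12 t + 48}.

f has the shape u'v + uv' for u = \frac{5 \left(3 t - 3\right)^{\frac{5}{2}}}{12} and v = \frac{1}{t + 4} — it is the derivative of the product u*v.
Check: d/dt[\frac{45 t^{2} \sqrt{3 t - 3}}{12 t + 48} - \frac{90 t \sqrt{3 t - 3}}{12 t + 48} + \frac{45 \sqrt{3 t - 3}}{12 t + 48}] = \frac{45 \sqrt{3} t^{3} + 240 \sqrt{3} t^{2} - 615 \sqrt{3} t + 330 \sqrt{3}}{8 t^{2} \sqrt{t - 1} + 64 t \sqrt{t - 1} + 128 \sqrt{t - 1}}, which equals f(t).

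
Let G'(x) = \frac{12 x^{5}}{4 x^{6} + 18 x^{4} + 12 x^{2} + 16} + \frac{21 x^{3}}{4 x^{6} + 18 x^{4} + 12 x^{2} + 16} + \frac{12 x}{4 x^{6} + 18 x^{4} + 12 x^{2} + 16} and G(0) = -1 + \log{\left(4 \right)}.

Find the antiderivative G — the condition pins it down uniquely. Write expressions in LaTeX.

G(x) = \log{\left(x^{2} + 4 \right)} + \frac{\log{\left(x^{4} + \frac{x^{2}}{2} + 1 \right)}}{4} - 1

Integrate term by term and add the pieces.
A general antiderivative is \log{\left(x^{2} + 4 \right)} + \frac{\log{\left(x^{4} + \frac{x^{2}}{2} + 1 \right)}}{4} + C.
The condition gives C = -1 + \log{\left(4 \right)} - (\log{\left(4 \right)}) = -1.
So G(x) = \log{\left(x^{2} + 4 \right)} + \frac{\log{\left(x^{4} + \frac{x^{2}}{2} + 1 \right)}}{4} - 1.
Check: d/dx[\log{\left(x^{2} + 4 \right)} + \frac{\log{\left(x^{4} + \frac{x^{2}}{2} + 1 \right)}}{4} - 1] = \frac{12 x^{5} + 21 x^{3} + 12 x}{4 x^{6} + 18 x^{4} + 12 x^{2} + 16}, which equals G'(x).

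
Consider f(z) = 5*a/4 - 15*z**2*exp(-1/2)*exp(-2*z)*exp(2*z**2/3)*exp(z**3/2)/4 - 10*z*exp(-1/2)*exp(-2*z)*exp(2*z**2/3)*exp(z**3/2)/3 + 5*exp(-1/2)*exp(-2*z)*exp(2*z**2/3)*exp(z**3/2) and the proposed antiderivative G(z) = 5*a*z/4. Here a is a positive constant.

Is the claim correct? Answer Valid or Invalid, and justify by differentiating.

Invalid: d/dz[G] - f = (45*z**2*exp(2*z**2/3)*exp(z**3/2) + 40*z*exp(2*z**2/3)*exp(z**3/2) - 60*exp(2*z**2/3)*exp(z**3/2))*exp(-1/2)*exp(-2*z)/12, which is not 0.

d/dz[G] = 5*a/4
d/dz[G] - f(z) = (45*z**2*exp(2*z**2/3)*exp(z**3/2) + 40*z*exp(2*z**2/3)*exp(z**3/2) - 60*exp(2*z**2/3)*exp(z**3/2))*exp(-1/2)*exp(-2*z)/12 != 0.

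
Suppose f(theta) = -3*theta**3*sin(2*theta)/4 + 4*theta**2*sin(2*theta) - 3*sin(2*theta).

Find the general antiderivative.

The integrand splits into summands that can be handled one at a time.
Check: d/dtheta[3*theta**3*cos(2*theta)/8 - 9*theta**2*sin(2*theta)/16 - 2*theta**2*cos(2*theta) + 2*theta*sin(2*theta) - 9*theta*cos(2*theta)/16 + 9*sin(2*theta)/32 + 5*cos(2*theta)/2] = -3*theta**3*sin(2*theta)/4 + 4*theta**2*sin(2*theta) - 3*sin(2*theta) = f(theta).

F(theta) = 3*theta**3*cos(2*theta)/8 - 9*theta**2*sin(2*theta)/16 - 2*theta**2*cos(2*theta) + 2*theta*sin(2*theta) - 9*theta*cos(2*theta)/16 + 9*sin(2*theta)/32 + 5*cos(2*theta)/2 + C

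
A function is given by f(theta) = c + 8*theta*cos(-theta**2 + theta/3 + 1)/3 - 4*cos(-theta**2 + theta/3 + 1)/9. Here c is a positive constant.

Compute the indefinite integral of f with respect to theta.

Integrate term by term and add the pieces.
Check: d/dtheta[c*theta - 4*sin(-theta**2 + theta/3 + 1)/3] = c + 8*theta*cos(-theta**2 + theta/3 + 1)/3 - 4*cos(-theta**2 + theta/3 + 1)/9 = f(theta).

F(theta) = c*theta - 4*sin(-theta**2 + theta/3 + 1)/3 + C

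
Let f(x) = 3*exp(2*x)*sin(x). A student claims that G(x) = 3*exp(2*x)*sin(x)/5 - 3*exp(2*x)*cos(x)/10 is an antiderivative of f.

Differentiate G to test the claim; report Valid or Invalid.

d/dx[G] = 3*exp(2*x)*sin(x)/2
d/dx[G] - f(x) = -3*exp(2*x)*sin(x)/2 != 0.

Invalid: d/dx[G] - f = -3*exp(2*x)*sin(x)/2, which is not 0.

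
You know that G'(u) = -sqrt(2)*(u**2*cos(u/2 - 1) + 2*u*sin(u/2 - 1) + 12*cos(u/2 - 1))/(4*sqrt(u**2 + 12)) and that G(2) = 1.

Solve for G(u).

G'(u) has the shape v'r + vr' for v = -sqrt(u**2/2 + 6) and r = sin(u/2 - 1) — it is the derivative of the product v*r.
A general antiderivative is -sqrt(u**2/2 + 6)*sin(u/2 - 1) + C.
The condition gives C = 1 - (0) = 1.
So G(u) = -sqrt(u**2/2 + 6)*sin(u/2 - 1) + 1.
Check: d/du[-sqrt(u**2/2 + 6)*sin(u/2 - 1) + 1] = sqrt(2)*(-u**2*cos(u/2 - 1) - 2*u*sin(u/2 - 1) - 12*cos(u/2 - 1))/(4*sqrt(u**2 + 12)), which equals G'(u).

G(u) = -sqrt(u**2/2 + 6)*sin(u/2 - 1) + 1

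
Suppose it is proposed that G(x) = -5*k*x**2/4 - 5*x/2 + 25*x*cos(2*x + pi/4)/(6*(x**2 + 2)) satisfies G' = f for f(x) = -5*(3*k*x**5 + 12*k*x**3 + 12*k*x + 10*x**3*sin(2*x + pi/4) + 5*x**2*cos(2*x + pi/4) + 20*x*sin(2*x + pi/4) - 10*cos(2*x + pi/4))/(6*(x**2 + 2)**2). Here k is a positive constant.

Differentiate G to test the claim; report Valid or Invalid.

Invalid: d/dx[G] - f = -5/2, which is not 0.

d/dx[G] = (-15*k*x**5 - 60*k*x**3 - 60*k*x - 15*x**4 - 50*x**3*sin(2*x + pi/4) - 25*x**2*cos(2*x + pi/4) - 60*x**2 - 100*x*sin(2*x + pi/4) + 50*cos(2*x + pi/4) - 60)/(6*x**4 + 24*x**2 + 24)
d/dx[G] - f(x) = -5/2 != 0.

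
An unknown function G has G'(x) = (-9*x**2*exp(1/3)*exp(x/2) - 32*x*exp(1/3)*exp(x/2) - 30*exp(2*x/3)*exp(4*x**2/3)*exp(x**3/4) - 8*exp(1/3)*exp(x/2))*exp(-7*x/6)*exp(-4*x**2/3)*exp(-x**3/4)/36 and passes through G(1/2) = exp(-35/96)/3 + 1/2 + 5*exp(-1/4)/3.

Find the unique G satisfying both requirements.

The proposed G(x) is checked by its d/dx: the result must match the given G'(x).
A general antiderivative is exp(-x**3/4 - 4*x**2/3 - 2*x/3 + 1/3)/3 + 5*exp(-x/2)/3 + C.
The condition gives C = exp(-35/96)/3 + 1/2 + 5*exp(-1/4)/3 - (exp(-35/96)/3 + 5*exp(-1/4)/3) = 1/2.
So G(x) = 1/2 + 5*exp(-x/2)/3 + exp(1/3)*exp(-2*x/3)*exp(-4*x**2/3)*exp(-x**3/4)/3.
Check: d/dx[1/2 + 5*exp(-x/2)/3 + exp(1/3)*exp(-2*x/3)*exp(-4*x**2/3)*exp(-x**3/4)/3] = (-9*x**2*exp(1/3)*exp(x/2) - 32*x*exp(1/3)*exp(x/2) - 30*exp(2*x/3)*exp(4*x**2/3)*exp(x**3/4) - 8*exp(1/3)*exp(x/2))*exp(-7*x/6)*exp(-4*x**2/3)*exp(-x**3/4)/36 = G'(x).

G(x) = 1/2 + 5*exp(-x/2)/3 + exp(1/3)*exp(-2*x/3)*exp(-4*x**2/3)*exp(-x**3/4)/3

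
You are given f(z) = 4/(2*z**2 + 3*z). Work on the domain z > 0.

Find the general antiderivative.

F(z) = 4*(log(z) - log(z + 3/2))/3 + C

The denominator factors as z*(2*z + 3); partial fractions split f into directly integrable pieces: -8/(3*(2*z + 3)) + 4/(3*z).
Check: d/dz[4*(log(z) - log(z + 3/2))/3] = 4/(2*z**2 + 3*z) = f(z).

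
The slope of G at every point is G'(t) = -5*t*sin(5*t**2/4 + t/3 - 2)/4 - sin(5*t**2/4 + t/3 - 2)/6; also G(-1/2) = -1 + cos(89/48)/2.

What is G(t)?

G(t) = cos(5*t**2/4 + t/3 - 2)/2 - 1

The substitution u = 5*t**2/4 + t/3 - 2 works: G'(t) is exactly (dG/du)*(du/dt) for that inner function.
A general antiderivative is cos(5*t**2/4 + t/3 - 2)/2 + C.
The condition gives C = -1 + cos(89/48)/2 - (cos(89/48)/2) = -1.
So G(t) = cos(5*t**2/4 + t/3 - 2)/2 - 1.
Check: d/dt[cos(5*t**2/4 + t/3 - 2)/2 - 1] = -5*t*sin(5*t**2/4 + t/3 - 2)/4 - sin(5*t**2/4 + t/3 - 2)/6 = G'(t).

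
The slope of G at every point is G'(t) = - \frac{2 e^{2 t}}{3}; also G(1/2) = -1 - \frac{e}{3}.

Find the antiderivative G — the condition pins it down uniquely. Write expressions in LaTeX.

Since d/dt undoes antidifferentiation here, G(t) must give back the stated G'(t).
A general antiderivative is - \frac{e^{2 t}}{3} + C.
The condition gives C = -1 - \frac{e}{3} - (- \frac{e}{3}) = -1.
So G(t) = - \frac{e^{2 t}}{3} - 1.
Check: d/dt[- \frac{e^{2 t}}{3} - 1] = - \frac{2 e^{2 t}}{3} = G'(t).

G(t) = - \frac{e^{2 t}}{3} - 1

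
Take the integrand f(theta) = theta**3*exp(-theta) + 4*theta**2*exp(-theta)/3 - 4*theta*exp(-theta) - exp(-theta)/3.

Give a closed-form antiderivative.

Recognize the product-rule pattern: f = u'v + uv' with u = -theta**3 - 13*theta**2/3 - 14*theta/3 - 13/3, v = exp(-theta), so integration by parts undoes it.
Check: d/dtheta[-(3*theta**3 + 13*theta**2 + 14*theta + 13)*exp(-theta)/3] = (3*theta**3 + 4*theta**2 - 12*theta - 1)*exp(-theta)/3, which equals f(theta).

An antiderivative is F(theta) = -(3*theta**3 + 13*theta**2 + 14*theta + 13)*exp(-theta)/3.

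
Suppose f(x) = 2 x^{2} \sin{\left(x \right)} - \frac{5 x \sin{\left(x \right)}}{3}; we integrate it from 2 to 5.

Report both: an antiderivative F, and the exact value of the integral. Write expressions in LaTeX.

Antiderivative: F(x) = \frac{- 6 x^{2} \cos{\left(x \right)} + 12 x \sin{\left(x \right)} + 5 x \cos{\left(x \right)} - 5 \sin{\left(x \right)} + 12 \cos{\left(x \right)}}{3}; value = \frac{55 \sin{\left(5 \right)}}{3} - \frac{113 \cos{\left(5 \right)}}{3} - \frac{19 \sin{\left(2 \right)}}{3} + \frac{2 \cos{\left(2 \right)}}{3}

Integrate term by term and add the pieces.
F(x) = \frac{- 6 x^{2} \cos{\left(x \right)} + 12 x \sin{\left(x \right)} + 5 x \cos{\left(x \right)} - 5 \sin{\left(x \right)} + 12 \cos{\left(x \right)}}{3} is an antiderivative of f.
Check: d/dx[\frac{- 6 x^{2} \cos{\left(x \right)} + 12 x \sin{\left(x \right)} + 5 x \cos{\left(x \right)} - 5 \sin{\left(x \right)} + 12 \cos{\left(x \right)}}{3}] = 2 x^{2} \sin{\left(x \right)} - \frac{5 x \sin{\left(x \right)}}{3} = f(x).
F(5) = \frac{55 \sin{\left(5 \right)}}{3} - \frac{113 \cos{\left(5 \right)}}{3}; F(2) = - \frac{2 \cos{\left(2 \right)}}{3} + \frac{19 \sin{\left(2 \right)}}{3}.
Integral = F(5) - F(2) = \frac{55 \sin{\left(5 \right)}}{3} - \frac{113 \cos{\left(5 \right)}}{3} - \frac{19 \sin{\left(2 \right)}}{3} + \frac{2 \cos{\left(2 \right)}}{3}.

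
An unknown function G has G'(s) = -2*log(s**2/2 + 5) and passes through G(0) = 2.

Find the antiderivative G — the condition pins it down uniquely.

G(s) = 2*(-s*log(s**2/2 + 5) + 2*s - 2*sqrt(10)*atan(sqrt(10)*s/10) + 1)

Differentiate the proposed G(s) back; it has to land on the given G'(s).
A general antiderivative is -2*s*log(s**2/2 + 5) + 4*s - 4*sqrt(10)*atan(sqrt(10)*s/10) + C.
The condition gives C = 2 - (0) = 2.
So G(s) = 2*(-s*log(s**2/2 + 5) + 2*s - 2*sqrt(10)*atan(sqrt(10)*s/10) + 1).
Check: d/ds[2*(-s*log(s**2/2 + 5) + 2*s - 2*sqrt(10)*atan(sqrt(10)*s/10) + 1)] = -2*log(s**2/2 + 5) = G'(s).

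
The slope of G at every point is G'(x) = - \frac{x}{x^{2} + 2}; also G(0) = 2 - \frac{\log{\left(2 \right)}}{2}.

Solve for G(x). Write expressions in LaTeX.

G(x) = 2 - \frac{\log{\left(x^{2} + 2 \right)}}{2}

G'(x) matches the chain-rule pattern g'(h)*h' with inner function h(x) = x^{2} + 2; substituting u = h(x) collapses the integral.
A general antiderivative is - \frac{\log{\left(x^{2} + 2 \right)}}{2} + C.
The condition gives C = 2 - \frac{\log{\left(2 \right)}}{2} - (- \frac{\log{\left(2 \right)}}{2}) = 2.
So G(x) = 2 - \frac{\log{\left(x^{2} + 2 \right)}}{2}.
Check: d/dx[2 - \frac{\log{\left(x^{2} + 2 \right)}}{2}] = - \frac{x}{x^{2} + 2} = G'(x).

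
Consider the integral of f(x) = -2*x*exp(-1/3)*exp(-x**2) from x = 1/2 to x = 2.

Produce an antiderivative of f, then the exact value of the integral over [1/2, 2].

Antiderivative: F(x) = exp(-1/3)*exp(-x**2); value = -exp(-7/12) + exp(-13/3)

f matches the chain-rule pattern g'(h)*h' with inner function h(x) = -x**2 - 1/3; substituting u = h(x) collapses the integral.
F(x) = exp(-1/3)*exp(-x**2) is an antiderivative of f.
Check: d/dx[exp(-1/3)*exp(-x**2)] = -2*x*exp(-1/3)*exp(-x**2) = f(x).
F(2) = exp(-13/3); F(1/2) = exp(-7/12).
Integral = F(2) - F(1/2) = -exp(-7/12) + exp(-13/3).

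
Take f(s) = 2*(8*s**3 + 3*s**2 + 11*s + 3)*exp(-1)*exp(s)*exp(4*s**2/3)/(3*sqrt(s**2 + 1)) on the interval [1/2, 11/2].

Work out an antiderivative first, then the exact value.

f has the shape u'v + uv' for u = sqrt(4*s**2 + 4) and v = exp(4*s**2/3 + s - 1) — it is the derivative of the product u*v.
F(s) = 2*sqrt(s**2 + 1)*exp(4*s**2/3 + s - 1) is an antiderivative of f.
Check: d/ds[2*sqrt(s**2 + 1)*exp(4*s**2/3 + s - 1)] = (16*s**3*exp(-1)*exp(s)*exp(4*s**2/3) + 6*s**2*exp(-1)*exp(s)*exp(4*s**2/3) + 22*s*exp(-1)*exp(s)*exp(4*s**2/3) + 6*exp(-1)*exp(s)*exp(4*s**2/3))/(3*sqrt(s**2 + 1)), which equals f(s).
F(11/2) = 5*sqrt(5)*exp(269/6); F(1/2) = sqrt(5)*exp(-1/6).
Integral = F(11/2) - F(1/2) = -sqrt(5)*exp(-1/6) + 5*sqrt(5)*exp(269/6).

Antiderivative: F(s) = 2*sqrt(s**2 + 1)*exp(4*s**2/3 + s - 1); value = -sqrt(5)*exp(-1/6) + 5*sqrt(5)*exp(269/6)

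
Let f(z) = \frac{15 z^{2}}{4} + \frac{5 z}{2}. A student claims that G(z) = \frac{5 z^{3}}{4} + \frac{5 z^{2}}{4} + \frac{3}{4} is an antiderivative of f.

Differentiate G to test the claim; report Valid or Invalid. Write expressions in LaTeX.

d/dz[G] = \frac{15 z^{2}}{4} + \frac{5 z}{2}
This equals f(z) exactly, so the claim holds.

Valid - the claim checks out under differentiation.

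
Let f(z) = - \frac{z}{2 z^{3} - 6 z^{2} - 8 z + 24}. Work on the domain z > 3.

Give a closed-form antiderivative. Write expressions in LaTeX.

The denominator factors as 2 \left(z - 3\right) \left(z - 2\right) \left(z + 2\right); partial fractions split f into directly integrable pieces: \frac{1}{20 \left(z + 2\right)} + \frac{1}{4 \left(z - 2\right)} - \frac{3}{10 \left(z - 3\right)}.
Check: d/dz[\frac{- 6 \log{\left(z - 3 \right)} + 5 \log{\left(z - 2 \right)} + \log{\left(z + 2 \right)}}{20}] = - \frac{z}{2 z^{3} - 6 z^{2} - 8 z + 24} = f(z).

An antiderivative is F(z) = \frac{- 6 \log{\left(z - 3 \right)} + 5 \log{\left(z - 2 \right)} + \log{\left(z + 2 \right)}}{20}.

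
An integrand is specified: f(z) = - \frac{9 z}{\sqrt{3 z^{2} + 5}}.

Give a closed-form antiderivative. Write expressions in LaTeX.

An antiderivative is F(z) = - 3 \sqrt{3 z^{2} + 5}.

The substitution u = 3 z^{2} + 5 works: f is exactly (dF/du)*(du/dz) for that inner function.
Check: d/dz[- 3 \sqrt{3 z^{2} + 5}] = - \frac{9 z}{\sqrt{3 z^{2} + 5}} = f(z).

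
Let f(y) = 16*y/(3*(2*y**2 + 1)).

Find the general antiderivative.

f matches the chain-rule pattern g'(h)*h' with inner function h(y) = 4*y**2 + 2; substituting u = h(y) collapses the integral.
Check: d/dy[4*log(4*y**2 + 2)/3] = 16*y/(6*y**2 + 3), which equals f(y).

F(y) = 4*log(4*y**2 + 2)/3 + C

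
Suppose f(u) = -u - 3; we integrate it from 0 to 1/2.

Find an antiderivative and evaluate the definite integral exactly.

A candidate is checked by its d/du: the result must match f(u).
F(u) = -u**2/2 - 3*u is an antiderivative of f.
Check: d/du[-u**2/2 - 3*u] = -u - 3 = f(u).
F(1/2) = -13/8; F(0) = 0.
Integral = F(1/2) - F(0) = -13/8.

Antiderivative: F(u) = -u**2/2 - 3*u; value = -13/8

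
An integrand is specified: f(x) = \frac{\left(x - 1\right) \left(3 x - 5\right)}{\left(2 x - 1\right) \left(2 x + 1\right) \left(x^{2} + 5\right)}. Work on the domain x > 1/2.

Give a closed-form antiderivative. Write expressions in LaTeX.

The denominator factors as \left(2 x - 1\right) \left(2 x + 1\right) \left(x^{2} + 5\right); partial fractions split f into directly integrable pieces: \frac{2 \left(4 x + 5\right)}{21 \left(x^{2} + 5\right)} - \frac{13}{14 \left(2 x + 1\right)} + \frac{1}{6 \left(2 x - 1\right)}.
Check: d/dx[\frac{7 \log{\left(x - \frac{1}{2} \right)} - 39 \log{\left(x + \frac{1}{2} \right)} + 16 \log{\left(x^{2} + 5 \right)} + 8 \sqrt{5} \operatorname{atan}{\left(\frac{\sqrt{5} x}{5} \right)}}{84}] = \frac{3 x^{2} - 8 x + 5}{4 x^{4} + 19 x^{2} - 5}, which equals f(x).

An antiderivative is F(x) = \frac{7 \log{\left(x - \frac{1}{2} \right)} - 39 \log{\left(x + \frac{1}{2} \right)} + 16 \log{\left(x^{2} + 5 \right)} + 8 \sqrt{5} \operatorname{atan}{\left(\frac{\sqrt{5} x}{5} \right)}}{84}.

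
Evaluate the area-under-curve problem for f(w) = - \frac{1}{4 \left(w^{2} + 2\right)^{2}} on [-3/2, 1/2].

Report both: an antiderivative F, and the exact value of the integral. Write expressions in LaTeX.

Antiderivative: F(w) = \frac{- \sqrt{2} w^{2} \operatorname{atan}{\left(\frac{\sqrt{2} w}{2} \right)} - 2 w - 2 \sqrt{2} \operatorname{atan}{\left(\frac{\sqrt{2} w}{2} \right)}}{32 w^{2} + 64}; value = - \frac{\sqrt{2} \operatorname{atan}{\left(\frac{3 \sqrt{2}}{4} \right)}}{32} - \frac{11}{306} - \frac{\sqrt{2} \operatorname{atan}{\left(\frac{\sqrt{2}}{4} \right)}}{32}

Since d/dw undoes antidifferentiation here, F'(w) = f(w) is required of F(w).
F(w) = \frac{- \sqrt{2} w^{2} \operatorname{atan}{\left(\frac{\sqrt{2} w}{2} \right)} - 2 w - 2 \sqrt{2} \operatorname{atan}{\left(\frac{\sqrt{2} w}{2} \right)}}{32 w^{2} + 64} is an antiderivative of f.
Check: d/dw[\frac{- \sqrt{2} w^{2} \operatorname{atan}{\left(\frac{\sqrt{2} w}{2} \right)} - 2 w - 2 \sqrt{2} \operatorname{atan}{\left(\frac{\sqrt{2} w}{2} \right)}}{32 w^{2} + 64}] = - \frac{1}{4 w^{4} + 16 w^{2} + 16}, which equals f(w).
F(1/2) = - \frac{\sqrt{2} \operatorname{atan}{\left(\frac{\sqrt{2}}{4} \right)}}{32} - \frac{1}{72}; F(-3/2) = \frac{3}{136} + \frac{\sqrt{2} \operatorname{atan}{\left(\frac{3 \sqrt{2}}{4} \right)}}{32}.
Integral = F(1/2) - F(-3/2) = - \frac{\sqrt{2} \operatorname{atan}{\left(\frac{3 \sqrt{2}}{4} \right)}}{32} - \frac{11}{306} - \frac{\sqrt{2} \operatorname{atan}{\left(\frac{\sqrt{2}}{4} \right)}}{32}.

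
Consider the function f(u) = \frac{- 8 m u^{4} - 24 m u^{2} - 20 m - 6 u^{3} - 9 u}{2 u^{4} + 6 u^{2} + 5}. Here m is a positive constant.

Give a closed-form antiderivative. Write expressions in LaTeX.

For F(u) to be correct the identity F'(u) - f(u) = 0 must hold.
Check: d/du[\frac{- 16 m u - 3 \log{\left(\frac{2 u^{4}}{3} + 2 u^{2} + \frac{5}{3} \right)}}{4}] = \frac{- 8 m u^{4} - 24 m u^{2} - 20 m - 6 u^{3} - 9 u}{2 u^{4} + 6 u^{2} + 5} = f(u).

An antiderivative is F(u) = \frac{- 16 m u - 3 \log{\left(\frac{2 u^{4}}{3} + 2 u^{2} + \frac{5}{3} \right)}}{4}.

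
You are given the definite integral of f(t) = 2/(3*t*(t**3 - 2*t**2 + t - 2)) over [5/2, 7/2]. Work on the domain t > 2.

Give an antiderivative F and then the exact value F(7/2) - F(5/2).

The denominator factors as 3*t*(t - 2)*(t**2 + 1); partial fractions split f into directly integrable pieces: 2*(2*t - 1)/(15*(t**2 + 1)) + 1/(15*(t - 2)) - 1/(3*t).
F(t) = -(5*log(t) - log(t - 2) - 2*log(t**2 + 1) + 2*atan(t))/15 is an antiderivative of f.
Check: d/dt[-(5*log(t) - log(t - 2) - 2*log(t**2 + 1) + 2*atan(t))/15] = 2/(3*t**4 - 6*t**3 + 3*t**2 - 6*t), which equals f(t).
F(7/2) = -log(7/2)/3 - 2*atan(7/2)/15 + log(3/2)/15 + 2*log(53/4)/15; F(5/2) = -log(5/2)/3 - 2*atan(5/2)/15 - log(2)/15 + 2*log(29/4)/15.
Integral = F(7/2) - F(5/2) = -log(7/2)/3 - 2*log(29/4)/15 - 2*atan(7/2)/15 + log(3/2)/15 + log(2)/15 + 2*atan(5/2)/15 + log(5/2)/3 + 2*log(53/4)/15.

Antiderivative: F(t) = -(5*log(t) - log(t - 2) - 2*log(t**2 + 1) + 2*atan(t))/15; value = -log(7/2)/3 - 2*log(29/4)/15 - 2*atan(7/2)/15 + log(3/2)/15 + log(2)/15 + 2*atan(5/2)/15 + log(5/2)/3 + 2*log(53/4)/15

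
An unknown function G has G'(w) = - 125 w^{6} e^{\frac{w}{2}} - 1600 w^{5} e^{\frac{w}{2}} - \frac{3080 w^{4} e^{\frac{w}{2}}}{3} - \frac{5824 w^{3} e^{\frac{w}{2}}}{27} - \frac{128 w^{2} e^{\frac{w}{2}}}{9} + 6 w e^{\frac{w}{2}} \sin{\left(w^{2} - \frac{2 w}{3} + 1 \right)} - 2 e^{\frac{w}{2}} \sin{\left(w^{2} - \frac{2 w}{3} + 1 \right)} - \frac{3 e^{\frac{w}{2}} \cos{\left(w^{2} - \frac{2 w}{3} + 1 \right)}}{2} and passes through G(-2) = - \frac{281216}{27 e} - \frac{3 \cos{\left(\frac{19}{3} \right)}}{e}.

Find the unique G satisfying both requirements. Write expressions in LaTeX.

G(w) = - 250 w^{6} e^{\frac{w}{2}} - 200 w^{5} e^{\frac{w}{2}} - \frac{160 w^{4} e^{\frac{w}{2}}}{3} - \frac{128 w^{3} e^{\frac{w}{2}}}{27} - 3 e^{\frac{w}{2}} \cos{\left(w^{2} - \frac{2 w}{3} + 1 \right)}

G'(w) has the shape u'v + uv' for u = 2 \left(- 5 w^{2} - \frac{4 w}{3}\right)^{3} - 3 \cos{\left(w^{2} - \frac{2 w}{3} + 1 \right)} and v = e^{\frac{w}{2}} — it is the derivative of the product u*v.
A general antiderivative is - \frac{3 \left(- \frac{4 \left(- 5 w^{2} - \frac{4 w}{3}\right)^{3}}{3} + 2 \cos{\left(w^{2} - \frac{2 w}{3} + 1 \right)}\right) e^{\frac{w}{2}}}{2} + C.
The condition gives C = - \frac{281216}{27 e} - \frac{3 \cos{\left(\frac{19}{3} \right)}}{e} - (- \frac{281216}{27 e} - \frac{3 \cos{\left(\frac{19}{3} \right)}}{e}) = 0.
So G(w) = - 250 w^{6} e^{\frac{w}{2}} - 200 w^{5} e^{\frac{w}{2}} - \frac{160 w^{4} e^{\frac{w}{2}}}{3} - \frac{128 w^{3} e^{\frac{w}{2}}}{27} - 3 e^{\frac{w}{2}} \cos{\left(w^{2} - \frac{2 w}{3} + 1 \right)}.
Check: d/dw[- 250 w^{6} e^{\frac{w}{2}} - 200 w^{5} e^{\frac{w}{2}} - \frac{160 w^{4} e^{\frac{w}{2}}}{3} - \frac{128 w^{3} e^{\frac{w}{2}}}{27} - 3 e^{\frac{w}{2}} \cos{\left(w^{2} - \frac{2 w}{3} + 1 \right)}] = - 125 w^{6} e^{\frac{w}{2}} - 1600 w^{5} e^{\frac{w}{2}} - \frac{3080 w^{4} e^{\frac{w}{2}}}{3} - \frac{5824 w^{3} e^{\frac{w}{2}}}{27} - \frac{128 w^{2} e^{\frac{w}{2}}}{9} + 6 w e^{\frac{w}{2}} \sin{\left(w^{2} - \frac{2 w}{3} + 1 \right)} - 2 e^{\frac{w}{2}} \sin{\left(w^{2} - \frac{2 w}{3} + 1 \right)} - \frac{3 e^{\frac{w}{2}} \cos{\left(w^{2} - \frac{2 w}{3} + 1 \right)}}{2} = G'(w).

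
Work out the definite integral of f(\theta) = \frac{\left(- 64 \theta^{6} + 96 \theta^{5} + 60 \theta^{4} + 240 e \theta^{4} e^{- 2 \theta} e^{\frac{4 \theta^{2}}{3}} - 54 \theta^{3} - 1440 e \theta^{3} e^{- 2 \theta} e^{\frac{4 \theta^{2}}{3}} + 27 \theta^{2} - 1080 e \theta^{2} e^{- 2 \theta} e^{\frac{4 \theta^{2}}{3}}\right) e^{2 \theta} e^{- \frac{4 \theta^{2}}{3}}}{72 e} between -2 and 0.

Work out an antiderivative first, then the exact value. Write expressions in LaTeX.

Antiderivative: F(\theta) = \frac{2 \theta^{5}}{3} - 5 \theta^{4} - 5 \theta^{3} - \frac{\left(- \frac{2 \theta^{5}}{3} + \frac{\theta^{4}}{2} - \frac{\theta^{3}}{4}\right) e^{- \frac{4 \theta^{2}}{3} + 2 \theta - 1}}{2}; value = \frac{47}{3 e^{\frac{31}{3}}} + \frac{184}{3}

A first test for any F(\theta): its \theta-derivative must equal f(\theta) identically.
F(\theta) = \frac{2 \theta^{5}}{3} - 5 \theta^{4} - 5 \theta^{3} - \frac{\left(- \frac{2 \theta^{5}}{3} + \frac{\theta^{4}}{2} - \frac{\theta^{3}}{4}\right) e^{- \frac{4 \theta^{2}}{3} + 2 \theta - 1}}{2} is an antiderivative of f.
Check: d/d\theta[\frac{2 \theta^{5}}{3} - 5 \theta^{4} - 5 \theta^{3} - \frac{\left(- \frac{2 \theta^{5}}{3} + \frac{\theta^{4}}{2} - \frac{\theta^{3}}{4}\right) e^{- \frac{4 \theta^{2}}{3} + 2 \theta - 1}}{2}] = \frac{\left(- 64 \theta^{6} + 96 \theta^{5} + 60 \theta^{4} + 240 e \theta^{4} e^{- 2 \theta} e^{\frac{4 \theta^{2}}{3}} - 54 \theta^{3} - 1440 e \theta^{3} e^{- 2 \theta} e^{\frac{4 \theta^{2}}{3}} + 27 \theta^{2} - 1080 e \theta^{2} e^{- 2 \theta} e^{\frac{4 \theta^{2}}{3}}\right) e^{2 \theta} e^{- \frac{4 \theta^{2}}{3}}}{72 e} = f(\theta).
F(0) = 0; F(-2) = - \frac{184}{3} - \frac{47}{3 e^{\frac{31}{3}}}.
Integral = F(0) - F(-2) = \frac{47}{3 e^{\frac{31}{3}}} + \frac{184}{3}.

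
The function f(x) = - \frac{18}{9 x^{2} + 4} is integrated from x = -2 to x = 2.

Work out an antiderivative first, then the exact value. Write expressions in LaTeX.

For F(x) to be correct the identity F'(x) - f(x) = 0 must hold.
F(x) = - 3 \operatorname{atan}{\left(\frac{3 x}{2} \right)} is an antiderivative of f.
Check: d/dx[- 3 \operatorname{atan}{\left(\frac{3 x}{2} \right)}] = - \frac{18}{9 x^{2} + 4} = f(x).
F(2) = - 3 \operatorname{atan}{\left(3 \right)}; F(-2) = 3 \operatorname{atan}{\left(3 \right)}.
Integral = F(2) - F(-2) = - 6 \operatorname{atan}{\left(3 \right)}.

Antiderivative: F(x) = - 3 \operatorname{atan}{\left(\frac{3 x}{2} \right)}; value = - 6 \operatorname{atan}{\left(3 \right)}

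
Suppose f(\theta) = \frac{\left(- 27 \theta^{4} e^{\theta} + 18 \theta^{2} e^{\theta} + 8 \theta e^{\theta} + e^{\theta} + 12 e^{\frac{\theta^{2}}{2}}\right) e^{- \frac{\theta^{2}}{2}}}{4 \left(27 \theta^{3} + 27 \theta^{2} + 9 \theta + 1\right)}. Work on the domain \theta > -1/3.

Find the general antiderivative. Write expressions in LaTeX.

F(\theta) = \frac{9 \theta^{2} e^{\theta} e^{- \frac{\theta^{2}}{2}} + 6 \theta e^{\theta} e^{- \frac{\theta^{2}}{2}} + e^{\theta} e^{- \frac{\theta^{2}}{2}} - 2}{4 \left(3 \theta + 1\right)^{2}} + C

Whatever form F(\theta) takes, F'(\theta) = f(\theta) is non-negotiable.
Check: d/d\theta[\frac{9 \theta^{2} e^{\theta} e^{- \frac{\theta^{2}}{2}} + 6 \theta e^{\theta} e^{- \frac{\theta^{2}}{2}} + e^{\theta} e^{- \frac{\theta^{2}}{2}} - 2}{4 \left(3 \theta + 1\right)^{2}}] = \frac{- 27 \theta^{4} e^{\theta} e^{\frac{\theta^{2}}{2}} + 18 \theta^{2} e^{\theta} e^{\frac{\theta^{2}}{2}} + 8 \theta e^{\theta} e^{\frac{\theta^{2}}{2}} + e^{\theta} e^{\frac{\theta^{2}}{2}} + 12 e^{\theta^{2}}}{108 \theta^{3} e^{\theta^{2}} + 108 \theta^{2} e^{\theta^{2}} + 36 \theta e^{\theta^{2}} + 4 e^{\theta^{2}}}, which equals f(\theta).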